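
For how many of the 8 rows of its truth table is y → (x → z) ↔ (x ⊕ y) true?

5

x | y | z | ((y → (x → z)) ↔ (x ⊕ y))
- | - | - | -------------------------
T | T | T |             F            
T | T | F |             T            
T | F | T |             T            
T | F | F |             T            
F | T | T |             T            
F | T | F |             T            
F | F | T |             F            
F | F | F |             F            
The formula is true on 5 of the 8 rows.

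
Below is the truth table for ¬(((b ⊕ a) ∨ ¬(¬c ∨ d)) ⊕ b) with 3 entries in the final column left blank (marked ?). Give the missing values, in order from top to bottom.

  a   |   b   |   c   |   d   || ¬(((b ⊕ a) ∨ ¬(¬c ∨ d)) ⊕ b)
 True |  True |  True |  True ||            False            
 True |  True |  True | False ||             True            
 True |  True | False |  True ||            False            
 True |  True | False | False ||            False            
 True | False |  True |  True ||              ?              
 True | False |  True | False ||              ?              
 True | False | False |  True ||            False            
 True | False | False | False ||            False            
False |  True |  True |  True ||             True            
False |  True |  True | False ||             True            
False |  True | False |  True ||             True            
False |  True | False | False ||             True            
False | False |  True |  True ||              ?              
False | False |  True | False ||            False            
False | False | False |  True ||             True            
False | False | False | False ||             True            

False, False, True

Row a=True, b=False, c=True, d=True: ((b ⊕ a) ∨ ¬(¬c ∨ d)) = True, (((b ⊕ a) ∨ ¬(¬c ∨ d)) ⊕ b) = True, so ¬(((b ⊕ a) ∨ ¬(¬c ∨ d)) ⊕ b) = False.
Row a=True, b=False, c=True, d=False: ((b ⊕ a) ∨ ¬(¬c ∨ d)) = True, (((b ⊕ a) ∨ ¬(¬c ∨ d)) ⊕ b) = True, so ¬(((b ⊕ a) ∨ ¬(¬c ∨ d)) ⊕ b) = False.
Row a=False, b=False, c=True, d=True: ((b ⊕ a) ∨ ¬(¬c ∨ d)) = False, (((b ⊕ a) ∨ ¬(¬c ∨ d)) ⊕ b) = False, so ¬(((b ⊕ a) ∨ ¬(¬c ∨ d)) ⊕ b) = True.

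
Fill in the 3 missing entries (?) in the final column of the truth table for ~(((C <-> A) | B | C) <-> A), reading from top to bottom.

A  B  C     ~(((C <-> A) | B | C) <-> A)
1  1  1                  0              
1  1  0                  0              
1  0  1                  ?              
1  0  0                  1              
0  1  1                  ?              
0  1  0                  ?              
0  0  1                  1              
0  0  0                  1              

Row A=1, B=0, C=1: ((C <-> A) | B | C) = 1, (((C <-> A) | B | C) <-> A) = 1, so ~(((C <-> A) | B | C) <-> A) = 0.
Row A=0, B=1, C=1: ((C <-> A) | B | C) = 1, (((C <-> A) | B | C) <-> A) = 0, so ~(((C <-> A) | B | C) <-> A) = 1.
Row A=0, B=1, C=0: ((C <-> A) | B | C) = 1, (((C <-> A) | B | C) <-> A) = 0, so ~(((C <-> A) | B | C) <-> A) = 1.

0, 1, 1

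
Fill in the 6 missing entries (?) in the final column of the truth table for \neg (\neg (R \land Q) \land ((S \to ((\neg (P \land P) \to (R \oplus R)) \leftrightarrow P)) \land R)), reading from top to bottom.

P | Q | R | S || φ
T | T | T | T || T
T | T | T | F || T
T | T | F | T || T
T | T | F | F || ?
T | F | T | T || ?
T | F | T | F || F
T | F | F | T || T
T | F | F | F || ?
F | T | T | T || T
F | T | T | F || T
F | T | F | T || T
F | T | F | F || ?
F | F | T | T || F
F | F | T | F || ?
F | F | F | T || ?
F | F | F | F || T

Row 4: \neg (R \land Q) = T, ((S \to ((\neg (P \land P) \to (R \oplus R)) \leftrightarrow P)) \land R) = F, (\neg (R \land Q) \land ((S \to ((\neg (P \land P) \to (R \oplus R)) \leftrightarrow P)) \land R)) = F, so the formula = T.
Row 5: \neg (R \land Q) = T, ((S \to ((\neg (P \land P) \to (R \oplus R)) \leftrightarrow P)) \land R) = T, (\neg (R \land Q) \land ((S \to ((\neg (P \land P) \to (R \oplus R)) \leftrightarrow P)) \land R)) = T, so the formula = F.
Row 8: \neg (R \land Q) = T, ((S \to ((\neg (P \land P) \to (R \oplus R)) \leftrightarrow P)) \land R) = F, (\neg (R \land Q) \land ((S \to ((\neg (P \land P) \to (R \oplus R)) \leftrightarrow P)) \land R)) = F, so the formula = T.
Row 12: \neg (R \land Q) = T, ((S \to ((\neg (P \land P) \to (R \oplus R)) \leftrightarrow P)) \land R) = F, (\neg (R \land Q) \land ((S \to ((\neg (P \land P) \to (R \oplus R)) \leftrightarrow P)) \land R)) = F, so the formula = T.
Row 14: \neg (R \land Q) = T, ((S \to ((\neg (P \land P) \to (R \oplus R)) \leftrightarrow P)) \land R) = T, (\neg (R \land Q) \land ((S \to ((\neg (P \land P) \to (R \oplus R)) \leftrightarrow P)) \land R)) = T, so the formula = F.
Row 15: \neg (R \land Q) = T, ((S \to ((\neg (P \land P) \to (R \oplus R)) \leftrightarrow P)) \land R) = F, (\neg (R \land Q) \land ((S \to ((\neg (P \land P) \to (R \oplus R)) \leftrightarrow P)) \land R)) = F, so the formula = T.

T, F, T, T, F, T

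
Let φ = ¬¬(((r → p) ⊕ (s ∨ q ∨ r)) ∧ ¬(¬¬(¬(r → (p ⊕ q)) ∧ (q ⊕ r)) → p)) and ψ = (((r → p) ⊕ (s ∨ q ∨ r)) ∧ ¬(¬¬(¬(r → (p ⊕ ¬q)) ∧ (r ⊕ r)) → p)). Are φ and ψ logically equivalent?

not equivalent

p | q | r | s || φ | ψ
F | F | F | F || F | F
F | F | F | T || F | F
F | F | T | F || T | F
F | F | T | T || T | F
F | T | F | F || F | F
F | T | F | T || F | F
F | T | T | F || F | F
F | T | T | T || F | F
T | F | F | F || F | F
T | F | F | T || F | F
T | F | T | F || F | F
T | F | T | T || F | F
T | T | F | F || F | F
T | T | F | T || F | F
T | T | T | F || F | F
T | T | T | T || F | F
The columns differ at p=F, q=F, r=T, s=F (φ=T, ψ=F), so they are not equivalent.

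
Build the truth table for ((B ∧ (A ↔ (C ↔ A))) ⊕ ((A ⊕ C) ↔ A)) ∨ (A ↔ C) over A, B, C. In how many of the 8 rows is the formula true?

A  B  C  |  (C ↔ A)  (A ↔ (C ↔ A))  (B ∧ (A ↔ (C ↔ A)))  (A ⊕ C)  ((A ⊕ C) ↔ A)  (A ↔ C)  φ
1  1  1  |     1           1                 1              0           0           1     1
1  1  0  |     0           0                 0              1           1           0     1
1  0  1  |     1           1                 0              0           0           1     1
1  0  0  |     0           0                 0              1           1           0     1
0  1  1  |     0           1                 1              1           0           0     1
0  1  0  |     1           0                 0              0           1           1     1
0  0  1  |     0           1                 0              1           0           0     0
0  0  0  |     1           0                 0              0           1           1     1
The formula is true on 7 of the 8 rows.

7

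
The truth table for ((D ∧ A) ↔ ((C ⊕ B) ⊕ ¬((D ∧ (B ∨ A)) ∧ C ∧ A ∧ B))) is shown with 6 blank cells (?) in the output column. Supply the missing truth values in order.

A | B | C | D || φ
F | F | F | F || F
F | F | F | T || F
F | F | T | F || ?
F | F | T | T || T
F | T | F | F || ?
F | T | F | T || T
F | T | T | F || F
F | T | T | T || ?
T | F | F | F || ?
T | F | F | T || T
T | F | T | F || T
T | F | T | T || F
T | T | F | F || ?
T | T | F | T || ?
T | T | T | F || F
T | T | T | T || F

Row A=F, B=F, C=T, D=F: (D ∧ A) = F, ((C ⊕ B) ⊕ ¬((D ∧ (B ∨ A)) ∧ C ∧ A ∧ B)) = F, so the formula = T.
Row A=F, B=T, C=F, D=F: (D ∧ A) = F, ((C ⊕ B) ⊕ ¬((D ∧ (B ∨ A)) ∧ C ∧ A ∧ B)) = F, so the formula = T.
Row A=F, B=T, C=T, D=T: (D ∧ A) = F, ((C ⊕ B) ⊕ ¬((D ∧ (B ∨ A)) ∧ C ∧ A ∧ B)) = T, so the formula = F.
Row A=T, B=F, C=F, D=F: (D ∧ A) = F, ((C ⊕ B) ⊕ ¬((D ∧ (B ∨ A)) ∧ C ∧ A ∧ B)) = T, so the formula = F.
Row A=T, B=T, C=F, D=F: (D ∧ A) = F, ((C ⊕ B) ⊕ ¬((D ∧ (B ∨ A)) ∧ C ∧ A ∧ B)) = F, so the formula = T.
Row A=T, B=T, C=F, D=T: (D ∧ A) = T, ((C ⊕ B) ⊕ ¬((D ∧ (B ∨ A)) ∧ C ∧ A ∧ B)) = F, so the formula = F.

T, T, F, F, T, F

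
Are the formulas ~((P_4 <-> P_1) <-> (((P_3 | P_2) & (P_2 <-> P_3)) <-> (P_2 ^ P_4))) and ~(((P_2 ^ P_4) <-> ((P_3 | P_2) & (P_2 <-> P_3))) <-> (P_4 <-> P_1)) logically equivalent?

 P_1    P_2    P_3    P_4   |    φ      ψ  
False  False  False  False  |  False  False
False  False  False   True  |  False  False
False  False   True  False  |  False  False
False  False   True   True  |  False  False
False   True  False  False  |   True   True
False   True  False   True  |   True   True
False   True   True  False  |  False  False
False   True   True   True  |  False  False
 True  False  False  False  |   True   True
 True  False  False   True  |   True   True
 True  False   True  False  |   True   True
 True  False   True   True  |   True   True
 True   True  False  False  |  False  False
 True   True  False   True  |  False  False
 True   True   True  False  |   True   True
 True   True   True   True  |   True   True
The columns for φ and ψ agree on every row, so they are logically equivalent.

equivalent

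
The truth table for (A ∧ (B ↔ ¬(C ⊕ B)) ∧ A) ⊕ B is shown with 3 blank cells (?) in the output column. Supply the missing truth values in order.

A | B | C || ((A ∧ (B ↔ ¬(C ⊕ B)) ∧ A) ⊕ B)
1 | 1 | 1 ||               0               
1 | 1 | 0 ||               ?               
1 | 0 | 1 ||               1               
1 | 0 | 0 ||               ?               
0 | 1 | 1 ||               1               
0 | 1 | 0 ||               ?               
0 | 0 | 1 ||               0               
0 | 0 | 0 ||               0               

1, 0, 1

Row A=1, B=1, C=0: (A ∧ (B ↔ ¬(C ⊕ B)) ∧ A) = 0, so ((A ∧ (B ↔ ¬(C ⊕ B)) ∧ A) ⊕ B) = 1.
Row A=1, B=0, C=0: (A ∧ (B ↔ ¬(C ⊕ B)) ∧ A) = 0, so ((A ∧ (B ↔ ¬(C ⊕ B)) ∧ A) ⊕ B) = 0.
Row A=0, B=1, C=0: (A ∧ (B ↔ ¬(C ⊕ B)) ∧ A) = 0, so ((A ∧ (B ↔ ¬(C ⊕ B)) ∧ A) ⊕ B) = 1.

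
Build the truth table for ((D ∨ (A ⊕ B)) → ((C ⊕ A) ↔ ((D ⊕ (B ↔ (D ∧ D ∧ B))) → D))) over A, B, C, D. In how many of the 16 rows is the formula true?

A | B | C | D || (A ⊕ B) | (D ∨ (A ⊕ B)) | (C ⊕ A) | (D ∧ D ∧ B) | (B ↔ (D ∧ D ∧ B)) | (D ⊕ (B ↔ (D ∧ D ∧ B))) | φ
F | F | F | F ||    F    |       F       |    F    |      F      |         T         |            T            | T
F | F | F | T ||    F    |       T       |    F    |      F      |         T         |            F            | F
F | F | T | F ||    F    |       F       |    T    |      F      |         T         |            T            | T
F | F | T | T ||    F    |       T       |    T    |      F      |         T         |            F            | T
F | T | F | F ||    T    |       T       |    F    |      F      |         F         |            F            | F
F | T | F | T ||    T    |       T       |    F    |      T      |         T         |            F            | F
F | T | T | F ||    T    |       T       |    T    |      F      |         F         |            F            | T
F | T | T | T ||    T    |       T       |    T    |      T      |         T         |            F            | T
T | F | F | F ||    T    |       T       |    T    |      F      |         T         |            T            | F
T | F | F | T ||    T    |       T       |    T    |      F      |         T         |            F            | T
T | F | T | F ||    T    |       T       |    F    |      F      |         T         |            T            | T
T | F | T | T ||    T    |       T       |    F    |      F      |         T         |            F            | F
T | T | F | F ||    F    |       F       |    T    |      F      |         F         |            F            | T
T | T | F | T ||    F    |       T       |    T    |      T      |         T         |            F            | T
T | T | T | F ||    F    |       F       |    F    |      F      |         F         |            F            | T
T | T | T | T ||    F    |       T       |    F    |      T      |         T         |            F            | F
The formula is true on 10 of the 16 rows.

10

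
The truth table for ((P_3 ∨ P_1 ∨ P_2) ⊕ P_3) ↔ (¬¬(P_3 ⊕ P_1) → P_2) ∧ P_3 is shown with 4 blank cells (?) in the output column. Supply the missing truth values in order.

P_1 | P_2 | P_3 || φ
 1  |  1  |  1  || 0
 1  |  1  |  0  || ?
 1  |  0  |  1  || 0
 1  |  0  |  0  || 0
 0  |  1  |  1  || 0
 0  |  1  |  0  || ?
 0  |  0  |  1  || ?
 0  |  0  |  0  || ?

0, 0, 1, 1

Row P_1=1, P_2=1, P_3=0: ((P_3 ∨ P_1 ∨ P_2) ⊕ P_3) = 1, ((¬¬(P_3 ⊕ P_1) → P_2) ∧ P_3) = 0, so the formula = 0.
Row P_1=0, P_2=1, P_3=0: ((P_3 ∨ P_1 ∨ P_2) ⊕ P_3) = 1, ((¬¬(P_3 ⊕ P_1) → P_2) ∧ P_3) = 0, so the formula = 0.
Row P_1=0, P_2=0, P_3=1: ((P_3 ∨ P_1 ∨ P_2) ⊕ P_3) = 0, ((¬¬(P_3 ⊕ P_1) → P_2) ∧ P_3) = 0, so the formula = 1.
Row P_1=0, P_2=0, P_3=0: ((P_3 ∨ P_1 ∨ P_2) ⊕ P_3) = 0, ((¬¬(P_3 ⊕ P_1) → P_2) ∧ P_3) = 0, so the formula = 1.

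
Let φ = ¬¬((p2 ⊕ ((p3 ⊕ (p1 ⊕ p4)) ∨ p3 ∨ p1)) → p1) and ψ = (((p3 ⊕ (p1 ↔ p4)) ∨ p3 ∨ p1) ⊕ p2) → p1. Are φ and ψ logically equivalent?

p1  p2  p3  p4  |  φ  ψ
F   F   F   F   |  T  F
F   F   F   T   |  F  T
F   F   T   F   |  F  F
F   F   T   T   |  F  F
F   T   F   F   |  F  T
F   T   F   T   |  T  F
F   T   T   F   |  T  T
F   T   T   T   |  T  T
T   F   F   F   |  T  T
T   F   F   T   |  T  T
T   F   T   F   |  T  T
T   F   T   T   |  T  T
T   T   F   F   |  T  T
T   T   F   T   |  T  T
T   T   T   F   |  T  T
T   T   T   T   |  T  T
The columns differ at p1=F, p2=F, p3=F, p4=F (φ=T, ψ=F), so they are not equivalent.

not equivalent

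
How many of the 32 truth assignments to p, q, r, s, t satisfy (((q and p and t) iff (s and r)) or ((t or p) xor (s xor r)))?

28

  p      q      r      s      t    |    φ  
False  False  False  False  False  |   True
False  False  False  False   True  |   True
False  False  False   True  False  |   True
False  False  False   True   True  |   True
False  False   True  False  False  |   True
False  False   True  False   True  |   True
False  False   True   True  False  |  False
False  False   True   True   True  |   True
False   True  False  False  False  |   True
False   True  False  False   True  |   True
False   True  False   True  False  |   True
False   True  False   True   True  |   True
False   True   True  False  False  |   True
False   True   True  False   True  |   True
False   True   True   True  False  |  False
False   True   True   True   True  |   True
 True  False  False  False  False  |   True
 True  False  False  False   True  |   True
 True  False  False   True  False  |   True
 True  False  False   True   True  |   True
 True  False   True  False  False  |   True
 True  False   True  False   True  |   True
 True  False   True   True  False  |   True
 True  False   True   True   True  |   True
 True   True  False  False  False  |   True
 True   True  False  False   True  |   True
 True   True  False   True  False  |   True
 True   True  False   True   True  |  False
 True   True   True  False  False  |   True
 True   True   True  False   True  |  False
 True   True   True   True  False  |   True
 True   True   True   True   True  |   True
The formula is true on 28 of the 32 rows.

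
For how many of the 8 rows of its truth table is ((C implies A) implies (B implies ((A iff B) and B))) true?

A  B  C  |  (C implies A)  (A iff B)  ((A iff B) and B)  φ
1  1  1  |        1            1              1          1
1  1  0  |        1            1              1          1
1  0  1  |        1            0              0          1
1  0  0  |        1            0              0          1
0  1  1  |        0            0              0          1
0  1  0  |        1            0              0          0
0  0  1  |        0            1              0          1
0  0  0  |        1            1              0          1
The formula is true on 7 of the 8 rows.

7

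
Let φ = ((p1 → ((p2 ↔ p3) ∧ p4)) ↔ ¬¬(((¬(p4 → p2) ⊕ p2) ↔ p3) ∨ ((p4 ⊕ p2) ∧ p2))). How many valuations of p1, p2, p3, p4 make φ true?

p1 | p2 | p3 | p4 | φ
-- | -- | -- | -- | -
1  | 1  | 1  | 1  | 1
1  | 1  | 1  | 0  | 0
1  | 1  | 0  | 1  | 1
1  | 1  | 0  | 0  | 0
1  | 0  | 1  | 1  | 0
1  | 0  | 1  | 0  | 1
1  | 0  | 0  | 1  | 0
1  | 0  | 0  | 0  | 0
0  | 1  | 1  | 1  | 1
0  | 1  | 1  | 0  | 1
0  | 1  | 0  | 1  | 0
0  | 1  | 0  | 0  | 1
0  | 0  | 1  | 1  | 1
0  | 0  | 1  | 0  | 0
0  | 0  | 0  | 1  | 0
0  | 0  | 0  | 0  | 1
The formula is true on 8 of the 16 rows.

8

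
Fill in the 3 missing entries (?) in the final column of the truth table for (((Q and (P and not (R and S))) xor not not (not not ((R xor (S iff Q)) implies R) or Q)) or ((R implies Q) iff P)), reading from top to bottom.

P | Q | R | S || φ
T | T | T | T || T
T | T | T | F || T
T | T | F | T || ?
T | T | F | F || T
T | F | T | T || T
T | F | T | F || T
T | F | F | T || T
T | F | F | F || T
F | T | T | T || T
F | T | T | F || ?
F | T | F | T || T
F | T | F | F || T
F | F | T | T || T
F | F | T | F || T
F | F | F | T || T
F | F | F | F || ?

Row P=T, Q=T, R=F, S=T: ((Q and (P and not (R and S))) xor not not (not not ((R xor (S iff Q)) implies R) or Q)) = F, ((R implies Q) iff P) = T, so the formula = T.
Row P=F, Q=T, R=T, S=F: ((Q and (P and not (R and S))) xor not not (not not ((R xor (S iff Q)) implies R) or Q)) = T, ((R implies Q) iff P) = F, so the formula = T.
Row P=F, Q=F, R=F, S=F: ((Q and (P and not (R and S))) xor not not (not not ((R xor (S iff Q)) implies R) or Q)) = F, ((R implies Q) iff P) = F, so the formula = F.

T, T, F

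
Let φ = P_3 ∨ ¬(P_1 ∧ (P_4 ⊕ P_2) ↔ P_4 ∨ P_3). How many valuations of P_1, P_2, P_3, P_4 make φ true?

12

 P_1    P_2    P_3    P_4   |    φ  
 True   True   True   True  |   True
 True   True   True  False  |   True
 True   True  False   True  |   True
 True   True  False  False  |   True
 True  False   True   True  |   True
 True  False   True  False  |   True
 True  False  False   True  |  False
 True  False  False  False  |  False
False   True   True   True  |   True
False   True   True  False  |   True
False   True  False   True  |   True
False   True  False  False  |  False
False  False   True   True  |   True
False  False   True  False  |   True
False  False  False   True  |   True
False  False  False  False  |  False
The formula is true on 12 of the 16 rows.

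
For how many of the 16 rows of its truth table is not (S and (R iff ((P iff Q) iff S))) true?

12

P | Q | R | S || (P iff Q) | ((P iff Q) iff S) | (R iff ((P iff Q) iff S)) | φ
0 | 0 | 0 | 0 ||     1     |         0         |             1             | 1
0 | 0 | 0 | 1 ||     1     |         1         |             0             | 1
0 | 0 | 1 | 0 ||     1     |         0         |             0             | 1
0 | 0 | 1 | 1 ||     1     |         1         |             1             | 0
0 | 1 | 0 | 0 ||     0     |         1         |             0             | 1
0 | 1 | 0 | 1 ||     0     |         0         |             1             | 0
0 | 1 | 1 | 0 ||     0     |         1         |             1             | 1
0 | 1 | 1 | 1 ||     0     |         0         |             0             | 1
1 | 0 | 0 | 0 ||     0     |         1         |             0             | 1
1 | 0 | 0 | 1 ||     0     |         0         |             1             | 0
1 | 0 | 1 | 0 ||     0     |         1         |             1             | 1
1 | 0 | 1 | 1 ||     0     |         0         |             0             | 1
1 | 1 | 0 | 0 ||     1     |         0         |             1             | 1
1 | 1 | 0 | 1 ||     1     |         1         |             0             | 1
1 | 1 | 1 | 0 ||     1     |         0         |             0             | 1
1 | 1 | 1 | 1 ||     1     |         1         |             1             | 0
The formula is true on 12 of the 16 rows.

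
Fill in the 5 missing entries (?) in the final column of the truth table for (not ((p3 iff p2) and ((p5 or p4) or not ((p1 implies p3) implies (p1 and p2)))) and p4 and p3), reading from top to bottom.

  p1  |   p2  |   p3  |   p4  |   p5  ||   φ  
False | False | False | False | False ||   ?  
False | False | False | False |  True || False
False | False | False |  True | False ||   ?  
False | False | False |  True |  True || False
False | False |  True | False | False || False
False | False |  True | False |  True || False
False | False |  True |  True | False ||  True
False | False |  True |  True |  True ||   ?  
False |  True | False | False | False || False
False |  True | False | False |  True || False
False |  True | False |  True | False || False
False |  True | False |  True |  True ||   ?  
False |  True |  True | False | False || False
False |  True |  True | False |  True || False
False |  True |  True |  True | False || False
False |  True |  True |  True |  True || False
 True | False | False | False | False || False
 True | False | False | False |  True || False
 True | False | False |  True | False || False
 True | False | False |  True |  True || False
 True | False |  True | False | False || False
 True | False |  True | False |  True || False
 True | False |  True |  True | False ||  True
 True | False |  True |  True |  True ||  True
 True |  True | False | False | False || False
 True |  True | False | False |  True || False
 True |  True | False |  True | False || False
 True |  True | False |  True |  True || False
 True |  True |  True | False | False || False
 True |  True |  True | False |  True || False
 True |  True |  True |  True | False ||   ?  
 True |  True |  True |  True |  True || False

False, False, True, False, False

Row p1=False, p2=False, p3=False, p4=False, p5=False: not ((p3 iff p2) and ((p5 or p4) or not ((p1 implies p3) implies (p1 and p2)))) = False, so the formula = False.
Row p1=False, p2=False, p3=False, p4=True, p5=False: not ((p3 iff p2) and ((p5 or p4) or not ((p1 implies p3) implies (p1 and p2)))) = False, so the formula = False.
Row p1=False, p2=False, p3=True, p4=True, p5=True: not ((p3 iff p2) and ((p5 or p4) or not ((p1 implies p3) implies (p1 and p2)))) = True, so the formula = True.
Row p1=False, p2=True, p3=False, p4=True, p5=True: not ((p3 iff p2) and ((p5 or p4) or not ((p1 implies p3) implies (p1 and p2)))) = True, so the formula = False.
Row p1=True, p2=True, p3=True, p4=True, p5=False: not ((p3 iff p2) and ((p5 or p4) or not ((p1 implies p3) implies (p1 and p2)))) = False, so the formula = False.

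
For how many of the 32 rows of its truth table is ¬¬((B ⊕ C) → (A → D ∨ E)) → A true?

16

A | B | C | D | E || (¬¬((B ⊕ C) → (A → (D ∨ E))) → A)
F | F | F | F | F ||                 F                
F | F | F | F | T ||                 F                
F | F | F | T | F ||                 F                
F | F | F | T | T ||                 F                
F | F | T | F | F ||                 F                
F | F | T | F | T ||                 F                
F | F | T | T | F ||                 F                
F | F | T | T | T ||                 F                
F | T | F | F | F ||                 F                
F | T | F | F | T ||                 F                
F | T | F | T | F ||                 F                
F | T | F | T | T ||                 F                
F | T | T | F | F ||                 F                
F | T | T | F | T ||                 F                
F | T | T | T | F ||                 F                
F | T | T | T | T ||                 F                
T | F | F | F | F ||                 T                
T | F | F | F | T ||                 T                
T | F | F | T | F ||                 T                
T | F | F | T | T ||                 T                
T | F | T | F | F ||                 T                
T | F | T | F | T ||                 T                
T | F | T | T | F ||                 T                
T | F | T | T | T ||                 T                
T | T | F | F | F ||                 T                
T | T | F | F | T ||                 T                
T | T | F | T | F ||                 T                
T | T | F | T | T ||                 T                
T | T | T | F | F ||                 T                
T | T | T | F | T ||                 T                
T | T | T | T | F ||                 T                
T | T | T | T | T ||                 T                
The formula is true on 16 of the 32 rows.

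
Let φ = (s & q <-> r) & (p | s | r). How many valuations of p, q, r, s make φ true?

p  q  r  s     (((s & q) <-> r) & ((p | s) | r))
T  T  T  T                     T                
T  T  T  F                     F                
T  T  F  T                     F                
T  T  F  F                     T                
T  F  T  T                     F                
T  F  T  F                     F                
T  F  F  T                     T                
T  F  F  F                     T                
F  T  T  T                     T                
F  T  T  F                     F                
F  T  F  T                     F                
F  T  F  F                     F                
F  F  T  T                     F                
F  F  T  F                     F                
F  F  F  T                     T                
F  F  F  F                     F                
The formula is true on 6 of the 16 rows.

6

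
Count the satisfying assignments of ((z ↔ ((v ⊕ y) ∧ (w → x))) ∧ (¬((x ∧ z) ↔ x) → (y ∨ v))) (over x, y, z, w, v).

x  y  z  w  v  |  φ
T  T  T  T  T  |  F
T  T  T  T  F  |  T
T  T  T  F  T  |  F
T  T  T  F  F  |  T
T  T  F  T  T  |  T
T  T  F  T  F  |  F
T  T  F  F  T  |  T
T  T  F  F  F  |  F
T  F  T  T  T  |  T
T  F  T  T  F  |  F
T  F  T  F  T  |  T
T  F  T  F  F  |  F
T  F  F  T  T  |  F
T  F  F  T  F  |  F
T  F  F  F  T  |  F
T  F  F  F  F  |  F
F  T  T  T  T  |  F
F  T  T  T  F  |  F
F  T  T  F  T  |  F
F  T  T  F  F  |  T
F  T  F  T  T  |  T
F  T  F  T  F  |  T
F  T  F  F  T  |  T
F  T  F  F  F  |  F
F  F  T  T  T  |  F
F  F  T  T  F  |  F
F  F  T  F  T  |  T
F  F  T  F  F  |  F
F  F  F  T  T  |  T
F  F  F  T  F  |  T
F  F  F  F  T  |  F
F  F  F  F  F  |  T
The formula is true on 14 of the 32 rows.

14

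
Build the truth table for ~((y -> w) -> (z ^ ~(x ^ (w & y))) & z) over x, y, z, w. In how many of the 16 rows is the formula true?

x | y | z | w || (y -> w) | (w & y) | (x ^ (w & y)) | ~(x ^ (w & y)) | (z ^ ~(x ^ (w & y))) | ((z ^ ~(x ^ (w & y))) & z) | φ
1 | 1 | 1 | 1 ||    1     |    1    |       0       |       1        |          0           |             0              | 1
1 | 1 | 1 | 0 ||    0     |    0    |       1       |       0        |          1           |             1              | 0
1 | 1 | 0 | 1 ||    1     |    1    |       0       |       1        |          1           |             0              | 1
1 | 1 | 0 | 0 ||    0     |    0    |       1       |       0        |          0           |             0              | 0
1 | 0 | 1 | 1 ||    1     |    0    |       1       |       0        |          1           |             1              | 0
1 | 0 | 1 | 0 ||    1     |    0    |       1       |       0        |          1           |             1              | 0
1 | 0 | 0 | 1 ||    1     |    0    |       1       |       0        |          0           |             0              | 1
1 | 0 | 0 | 0 ||    1     |    0    |       1       |       0        |          0           |             0              | 1
0 | 1 | 1 | 1 ||    1     |    1    |       1       |       0        |          1           |             1              | 0
0 | 1 | 1 | 0 ||    0     |    0    |       0       |       1        |          0           |             0              | 0
0 | 1 | 0 | 1 ||    1     |    1    |       1       |       0        |          0           |             0              | 1
0 | 1 | 0 | 0 ||    0     |    0    |       0       |       1        |          1           |             0              | 0
0 | 0 | 1 | 1 ||    1     |    0    |       0       |       1        |          0           |             0              | 1
0 | 0 | 1 | 0 ||    1     |    0    |       0       |       1        |          0           |             0              | 1
0 | 0 | 0 | 1 ||    1     |    0    |       0       |       1        |          1           |             0              | 1
0 | 0 | 0 | 0 ||    1     |    0    |       0       |       1        |          1           |             0              | 1
The formula is true on 9 of the 16 rows.

9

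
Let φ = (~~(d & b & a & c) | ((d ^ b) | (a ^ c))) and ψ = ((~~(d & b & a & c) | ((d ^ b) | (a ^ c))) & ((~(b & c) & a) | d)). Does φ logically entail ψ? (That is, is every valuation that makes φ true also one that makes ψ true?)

no

  a   |   b   |   c   |   d   |   φ   |   ψ  
----- | ----- | ----- | ----- | ----- | -----
False | False | False | False | False | False
False | False | False |  True |  True |  True
False | False |  True | False |  True | False
False | False |  True |  True |  True |  True
False |  True | False | False |  True | False
False |  True | False |  True | False | False
False |  True |  True | False |  True | False
False |  True |  True |  True |  True |  True
 True | False | False | False |  True |  True
 True | False | False |  True |  True |  True
 True | False |  True | False | False | False
 True | False |  True |  True |  True |  True
 True |  True | False | False |  True |  True
 True |  True | False |  True |  True |  True
 True |  True |  True | False |  True | False
 True |  True |  True |  True |  True |  True
At a=False, b=False, c=True, d=False we have φ true but ψ false, so φ does not entail ψ.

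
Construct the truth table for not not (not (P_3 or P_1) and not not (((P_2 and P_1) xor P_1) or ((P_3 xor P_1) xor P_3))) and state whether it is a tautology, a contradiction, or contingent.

P_1 | P_2 | P_3 || φ
 T  |  T  |  T  || F
 T  |  T  |  F  || F
 T  |  F  |  T  || F
 T  |  F  |  F  || F
 F  |  T  |  T  || F
 F  |  T  |  F  || F
 F  |  F  |  T  || F
 F  |  F  |  F  || F
Every row is F, so the formula is a contradiction.

contradiction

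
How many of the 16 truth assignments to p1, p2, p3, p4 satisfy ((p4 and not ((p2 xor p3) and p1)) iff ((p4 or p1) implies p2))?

6

p1 | p2 | p3 | p4 || (p2 xor p3) | ((p2 xor p3) and p1) | not ((p2 xor p3) and p1) | (p4 or p1) | ((p4 or p1) implies p2) | φ
T  | T  | T  | T  ||      F      |          F           |            T             |     T      |            T            | T
T  | T  | T  | F  ||      F      |          F           |            T             |     T      |            T            | F
T  | T  | F  | T  ||      T      |          T           |            F             |     T      |            T            | F
T  | T  | F  | F  ||      T      |          T           |            F             |     T      |            T            | F
T  | F  | T  | T  ||      T      |          T           |            F             |     T      |            F            | T
T  | F  | T  | F  ||      T      |          T           |            F             |     T      |            F            | T
T  | F  | F  | T  ||      F      |          F           |            T             |     T      |            F            | F
T  | F  | F  | F  ||      F      |          F           |            T             |     T      |            F            | T
F  | T  | T  | T  ||      F      |          F           |            T             |     T      |            T            | T
F  | T  | T  | F  ||      F      |          F           |            T             |     F      |            T            | F
F  | T  | F  | T  ||      T      |          F           |            T             |     T      |            T            | T
F  | T  | F  | F  ||      T      |          F           |            T             |     F      |            T            | F
F  | F  | T  | T  ||      T      |          F           |            T             |     T      |            F            | F
F  | F  | T  | F  ||      T      |          F           |            T             |     F      |            T            | F
F  | F  | F  | T  ||      F      |          F           |            T             |     T      |            F            | F
F  | F  | F  | F  ||      F      |          F           |            T             |     F      |            T            | F
The formula is true on 6 of the 16 rows.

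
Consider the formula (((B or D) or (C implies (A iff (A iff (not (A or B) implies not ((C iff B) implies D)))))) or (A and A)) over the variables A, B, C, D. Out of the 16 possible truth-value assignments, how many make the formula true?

15

A  B  C  D  |  (B or D)  (A or B)  not (A or B)  (C iff B)  ((C iff B) implies D)  not ((C iff B) implies D)  (A and A)  φ
1  1  1  1  |     1         1           0            1                1                        0                  1      1
1  1  1  0  |     1         1           0            1                0                        1                  1      1
1  1  0  1  |     1         1           0            0                1                        0                  1      1
1  1  0  0  |     1         1           0            0                1                        0                  1      1
1  0  1  1  |     1         1           0            0                1                        0                  1      1
1  0  1  0  |     0         1           0            0                1                        0                  1      1
1  0  0  1  |     1         1           0            1                1                        0                  1      1
1  0  0  0  |     0         1           0            1                0                        1                  1      1
0  1  1  1  |     1         1           0            1                1                        0                  0      1
0  1  1  0  |     1         1           0            1                0                        1                  0      1
0  1  0  1  |     1         1           0            0                1                        0                  0      1
0  1  0  0  |     1         1           0            0                1                        0                  0      1
0  0  1  1  |     1         0           1            0                1                        0                  0      1
0  0  1  0  |     0         0           1            0                1                        0                  0      0
0  0  0  1  |     1         0           1            1                1                        0                  0      1
0  0  0  0  |     0         0           1            1                0                        1                  0      1
The formula is true on 15 of the 16 rows.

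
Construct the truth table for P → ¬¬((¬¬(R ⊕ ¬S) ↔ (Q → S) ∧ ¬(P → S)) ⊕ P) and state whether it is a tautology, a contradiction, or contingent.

P | Q | R | S || φ
T | T | T | T || T
T | T | T | F || F
T | T | F | T || F
T | T | F | F || T
T | F | T | T || T
T | F | T | F || T
T | F | F | T || F
T | F | F | F || F
F | T | T | T || T
F | T | T | F || T
F | T | F | T || T
F | T | F | F || T
F | F | T | T || T
F | F | T | F || T
F | F | F | T || T
F | F | F | F || T
12 of 16 rows are T, so the formula is contingent.

contingent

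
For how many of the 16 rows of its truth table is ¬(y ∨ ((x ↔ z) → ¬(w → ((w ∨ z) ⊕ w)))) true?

x | y | z | w || φ
1 | 1 | 1 | 1 || 0
1 | 1 | 1 | 0 || 0
1 | 1 | 0 | 1 || 0
1 | 1 | 0 | 0 || 0
1 | 0 | 1 | 1 || 0
1 | 0 | 1 | 0 || 1
1 | 0 | 0 | 1 || 0
1 | 0 | 0 | 0 || 0
0 | 1 | 1 | 1 || 0
0 | 1 | 1 | 0 || 0
0 | 1 | 0 | 1 || 0
0 | 1 | 0 | 0 || 0
0 | 0 | 1 | 1 || 0
0 | 0 | 1 | 0 || 0
0 | 0 | 0 | 1 || 0
0 | 0 | 0 | 0 || 1
The formula is true on 2 of the 16 rows.

2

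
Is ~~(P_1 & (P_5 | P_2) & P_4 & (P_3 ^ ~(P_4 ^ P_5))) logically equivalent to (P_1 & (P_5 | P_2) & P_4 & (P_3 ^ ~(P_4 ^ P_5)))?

equivalent

P_1 | P_2 | P_3 | P_4 | P_5 || φ | ψ
 T  |  T  |  T  |  T  |  T  || F | F
 T  |  T  |  T  |  T  |  F  || T | T
 T  |  T  |  T  |  F  |  T  || F | F
 T  |  T  |  T  |  F  |  F  || F | F
 T  |  T  |  F  |  T  |  T  || T | T
 T  |  T  |  F  |  T  |  F  || F | F
 T  |  T  |  F  |  F  |  T  || F | F
 T  |  T  |  F  |  F  |  F  || F | F
 T  |  F  |  T  |  T  |  T  || F | F
 T  |  F  |  T  |  T  |  F  || F | F
 T  |  F  |  T  |  F  |  T  || F | F
 T  |  F  |  T  |  F  |  F  || F | F
 T  |  F  |  F  |  T  |  T  || T | T
 T  |  F  |  F  |  T  |  F  || F | F
 T  |  F  |  F  |  F  |  T  || F | F
 T  |  F  |  F  |  F  |  F  || F | F
 F  |  T  |  T  |  T  |  T  || F | F
 F  |  T  |  T  |  T  |  F  || F | F
 F  |  T  |  T  |  F  |  T  || F | F
 F  |  T  |  T  |  F  |  F  || F | F
 F  |  T  |  F  |  T  |  T  || F | F
 F  |  T  |  F  |  T  |  F  || F | F
 F  |  T  |  F  |  F  |  T  || F | F
 F  |  T  |  F  |  F  |  F  || F | F
 F  |  F  |  T  |  T  |  T  || F | F
 F  |  F  |  T  |  T  |  F  || F | F
 F  |  F  |  T  |  F  |  T  || F | F
 F  |  F  |  T  |  F  |  F  || F | F
 F  |  F  |  F  |  T  |  T  || F | F
 F  |  F  |  F  |  T  |  F  || F | F
 F  |  F  |  F  |  F  |  T  || F | F
 F  |  F  |  F  |  F  |  F  || F | F
The columns for φ and ψ agree on every row, so they are logically equivalent.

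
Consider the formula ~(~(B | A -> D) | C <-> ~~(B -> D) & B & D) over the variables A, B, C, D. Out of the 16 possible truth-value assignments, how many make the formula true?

A | B | C | D | φ
- | - | - | - | -
T | T | T | T | F
T | T | T | F | T
T | T | F | T | T
T | T | F | F | T
T | F | T | T | T
T | F | T | F | T
T | F | F | T | F
T | F | F | F | T
F | T | T | T | F
F | T | T | F | T
F | T | F | T | T
F | T | F | F | T
F | F | T | T | T
F | F | T | F | T
F | F | F | T | F
F | F | F | F | F
The formula is true on 11 of the 16 rows.

11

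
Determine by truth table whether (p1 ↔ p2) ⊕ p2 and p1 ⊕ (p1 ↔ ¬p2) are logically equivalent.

  p1  |   p2  ||   φ   |   ψ  
False | False ||  True | False
False |  True ||  True |  True
 True | False || False | False
 True |  True || False |  True
The columns differ at p1=False, p2=False (φ=True, ψ=False), so they are not equivalent.

not equivalent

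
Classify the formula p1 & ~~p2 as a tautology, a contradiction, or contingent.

contingent

p1 | p2 || (p1 & ~~p2)
1  | 1  ||      1     
1  | 0  ||      0     
0  | 1  ||      0     
0  | 0  ||      0     
1 of 4 rows are 1, so the formula is contingent.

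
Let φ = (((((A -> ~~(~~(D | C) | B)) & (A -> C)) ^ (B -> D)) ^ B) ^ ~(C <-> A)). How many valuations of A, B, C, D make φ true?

6

A  B  C  D  |  φ
T  T  T  T  |  T
T  T  T  F  |  F
T  T  F  T  |  T
T  T  F  F  |  F
T  F  T  T  |  F
T  F  T  F  |  F
T  F  F  T  |  F
T  F  F  F  |  F
F  T  T  T  |  F
F  T  T  F  |  T
F  T  F  T  |  T
F  T  F  F  |  F
F  F  T  T  |  T
F  F  T  F  |  T
F  F  F  T  |  F
F  F  F  F  |  F
The formula is true on 6 of the 16 rows.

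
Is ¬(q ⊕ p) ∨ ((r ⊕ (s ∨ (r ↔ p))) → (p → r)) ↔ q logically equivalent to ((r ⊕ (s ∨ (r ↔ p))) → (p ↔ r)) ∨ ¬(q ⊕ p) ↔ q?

not equivalent

p | q | r | s | φ | ψ
- | - | - | - | - | -
1 | 1 | 1 | 1 | 1 | 1
1 | 1 | 1 | 0 | 1 | 1
1 | 1 | 0 | 1 | 1 | 1
1 | 1 | 0 | 0 | 1 | 1
1 | 0 | 1 | 1 | 0 | 0
1 | 0 | 1 | 0 | 0 | 0
1 | 0 | 0 | 1 | 1 | 1
1 | 0 | 0 | 0 | 0 | 0
0 | 1 | 1 | 1 | 1 | 1
0 | 1 | 1 | 0 | 1 | 0
0 | 1 | 0 | 1 | 1 | 1
0 | 1 | 0 | 0 | 1 | 1
0 | 0 | 1 | 1 | 0 | 0
0 | 0 | 1 | 0 | 0 | 0
0 | 0 | 0 | 1 | 0 | 0
0 | 0 | 0 | 0 | 0 | 0
The columns differ at p=0, q=1, r=1, s=0 (φ=1, ψ=0), so they are not equivalent.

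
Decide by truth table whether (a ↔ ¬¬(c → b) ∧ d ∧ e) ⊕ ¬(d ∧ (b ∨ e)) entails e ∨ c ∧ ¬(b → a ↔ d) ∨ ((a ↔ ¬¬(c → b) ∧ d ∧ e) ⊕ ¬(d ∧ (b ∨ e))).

a | b | c | d | e || φ | ψ
1 | 1 | 1 | 1 | 1 || 1 | 1
1 | 1 | 1 | 1 | 0 || 0 | 0
1 | 1 | 1 | 0 | 1 || 1 | 1
1 | 1 | 1 | 0 | 0 || 1 | 1
1 | 1 | 0 | 1 | 1 || 1 | 1
1 | 1 | 0 | 1 | 0 || 0 | 0
1 | 1 | 0 | 0 | 1 || 1 | 1
1 | 1 | 0 | 0 | 0 || 1 | 1
1 | 0 | 1 | 1 | 1 || 0 | 1
1 | 0 | 1 | 1 | 0 || 1 | 1
1 | 0 | 1 | 0 | 1 || 1 | 1
1 | 0 | 1 | 0 | 0 || 1 | 1
1 | 0 | 0 | 1 | 1 || 1 | 1
1 | 0 | 0 | 1 | 0 || 1 | 1
1 | 0 | 0 | 0 | 1 || 1 | 1
1 | 0 | 0 | 0 | 0 || 1 | 1
0 | 1 | 1 | 1 | 1 || 0 | 1
0 | 1 | 1 | 1 | 0 || 1 | 1
0 | 1 | 1 | 0 | 1 || 0 | 1
0 | 1 | 1 | 0 | 0 || 0 | 0
0 | 1 | 0 | 1 | 1 || 0 | 1
0 | 1 | 0 | 1 | 0 || 1 | 1
0 | 1 | 0 | 0 | 1 || 0 | 1
0 | 1 | 0 | 0 | 0 || 0 | 0
0 | 0 | 1 | 1 | 1 || 1 | 1
0 | 0 | 1 | 1 | 0 || 0 | 0
0 | 0 | 1 | 0 | 1 || 0 | 1
0 | 0 | 1 | 0 | 0 || 0 | 1
0 | 0 | 0 | 1 | 1 || 0 | 1
0 | 0 | 0 | 1 | 0 || 0 | 0
0 | 0 | 0 | 0 | 1 || 0 | 1
0 | 0 | 0 | 0 | 0 || 0 | 0
In every row where φ is true, ψ is also true, so φ ⊨ ψ.

yes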